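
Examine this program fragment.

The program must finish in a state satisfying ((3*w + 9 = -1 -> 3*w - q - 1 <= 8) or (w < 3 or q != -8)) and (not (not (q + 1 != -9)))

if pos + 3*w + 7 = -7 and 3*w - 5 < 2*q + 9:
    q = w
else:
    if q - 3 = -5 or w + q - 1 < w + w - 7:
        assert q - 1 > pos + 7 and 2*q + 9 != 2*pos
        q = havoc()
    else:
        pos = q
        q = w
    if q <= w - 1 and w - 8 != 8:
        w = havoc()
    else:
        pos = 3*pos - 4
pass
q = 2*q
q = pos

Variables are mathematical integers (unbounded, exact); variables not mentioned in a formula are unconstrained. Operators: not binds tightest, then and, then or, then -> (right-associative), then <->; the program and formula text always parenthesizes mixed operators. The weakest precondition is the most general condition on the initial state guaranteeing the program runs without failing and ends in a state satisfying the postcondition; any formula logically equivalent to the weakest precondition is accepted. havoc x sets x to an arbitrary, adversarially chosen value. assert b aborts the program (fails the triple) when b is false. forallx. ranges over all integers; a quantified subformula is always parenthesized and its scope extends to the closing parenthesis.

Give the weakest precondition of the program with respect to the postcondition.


Working backward. After the program, the postcondition ((3*w + 9 = -1 -> 3*w - q - 1 <= 8) or (w < 3 or q != -8)) and (not (not (q + 1 != -9))) must hold; in canonical form it is ((3*w = -10 -> 3*w <= q + 9) or w < 3 or q != -8) and q != -10.
Before q := pos: ((3*w = -10 -> 3*w <= pos + 9) or w < 3 or pos != -8) and pos != -10
Before q := 2*q: ((3*w = -10 -> 3*w <= pos + 9) or w < 3 or pos != -8) and pos != -10
Before skip: ((3*w = -10 -> 3*w <= pos + 9) or w < 3 or pos != -8) and pos != -10
Then branch requires ((3*w = -10 -> 3*w <= pos + 9) or w < 3 or pos != -8) and pos != -10; else branch requires ((q = -2 or q < w - 6) -> (q > pos + 8 and 2*q != 2*pos - 9 and (forall q_1. (((q_1 <= w - 1 and w != 16) -> (forall w_1. (((3*w_1 = -10 -> 3*w_1 <= pos + 9) or w_1 < 3 or pos != -8) and pos != -10))) and ((not (q_1 <= w - 1 and w != 16)) -> (((3*w = -10 -> 3*w <= 3*pos + 5) or w < 3 or 3*pos != -4) and 3*pos != -6)))))) and ((not (q = -2 or q < w - 6)) -> (((3*w = -10 -> 3*w <= 3*q + 5) or w < 3 or 3*q != -4) and 3*q != -6)).
Before the if: ((pos + 3*w = -14 and 3*w < 2*q + 14) -> (((3*w = -10 -> 3*w <= pos + 9) or w < 3 or pos != -8) and pos != -10)) and ((not (pos + 3*w = -14 and 3*w < 2*q + 14)) -> (((q = -2 or q < w - 6) -> (q > pos + 8 and 2*q != 2*pos - 9 and (forall q_1. (((q_1 <= w - 1 and w != 16) -> (forall w_1. (((3*w_1 = -10 -> 3*w_1 <= pos + 9) or w_1 < 3 or pos != -8) and pos != -10))) and ((not (q_1 <= w - 1 and w != 16)) -> (((3*w = -10 -> 3*w <= 3*pos + 5) or w < 3 or 3*pos != -4) and 3*pos != -6)))))) and ((not (q = -2 or q < w - 6)) -> (((3*w = -10 -> 3*w <= 3*q + 5) or w < 3 or 3*q != -4) and 3*q != -6))))
Answer: WP = ((pos + 3*w = -14 and 3*w < 2*q + 14) -> (((3*w = -10 -> 3*w <= pos + 9) or w < 3 or pos != -8) and pos != -10)) and ((not (pos + 3*w = -14 and 3*w < 2*q + 14)) -> (((q = -2 or q < w - 6) -> (q > pos + 8 and 2*q != 2*pos - 9 and (forall q_1. (((q_1 <= w - 1 and w != 16) -> (forall w_1. (((3*w_1 = -10 -> 3*w_1 <= pos + 9) or w_1 < 3 or pos != -8) and pos != -10))) and ((not (q_1 <= w - 1 and w != 16)) -> (((3*w = -10 -> 3*w <= 3*pos + 5) or w < 3 or 3*pos != -4) and 3*pos != -6)))))) and ((not (q = -2 or q < w - 6)) -> (((3*w = -10 -> 3*w <= 3*q + 5) or w < 3 or 3*q != -4) and 3*q != -6))))


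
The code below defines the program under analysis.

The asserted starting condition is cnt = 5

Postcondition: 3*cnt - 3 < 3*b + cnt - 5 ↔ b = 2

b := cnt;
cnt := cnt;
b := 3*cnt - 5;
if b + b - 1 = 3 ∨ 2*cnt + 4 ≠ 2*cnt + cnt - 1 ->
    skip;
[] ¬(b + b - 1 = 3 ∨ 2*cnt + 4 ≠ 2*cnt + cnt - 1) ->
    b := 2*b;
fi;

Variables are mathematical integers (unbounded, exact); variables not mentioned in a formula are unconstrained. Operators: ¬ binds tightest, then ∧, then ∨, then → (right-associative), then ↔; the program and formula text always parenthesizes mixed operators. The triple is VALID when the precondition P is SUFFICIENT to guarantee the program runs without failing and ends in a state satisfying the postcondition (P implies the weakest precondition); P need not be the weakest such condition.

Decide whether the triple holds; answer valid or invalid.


Working backward. After the program, the postcondition 3*cnt - 3 < 3*b + cnt - 5 ↔ b = 2 must hold; in canonical form it is 2*cnt < 3*b - 2 ↔ b = 2.
Then branch requires 2*cnt < 3*b - 2 ↔ b = 2; else branch requires 2*cnt < 6*b - 2 ↔ 2*b = 2.
Before the if: ((2*b = 4 ∨ cnt ≠ 5) → (2*cnt < 3*b - 2 ↔ b = 2)) ∧ ((¬(2*b = 4 ∨ cnt ≠ 5)) → (2*cnt < 6*b - 2 ↔ 2*b = 2))
Before b := 3*cnt - 5: ((6*cnt = 14 ∨ cnt ≠ 5) → (7*cnt > 17 ↔ 3*cnt = 7)) ∧ ((¬(6*cnt = 14 ∨ cnt ≠ 5)) → (16*cnt > 32 ↔ 6*cnt = 12))
Before cnt := cnt: ((6*cnt = 14 ∨ cnt ≠ 5) → (7*cnt > 17 ↔ 3*cnt = 7)) ∧ ((¬(6*cnt = 14 ∨ cnt ≠ 5)) → (16*cnt > 32 ↔ 6*cnt = 12))
Before b := cnt: ((6*cnt = 14 ∨ cnt ≠ 5) → (7*cnt > 17 ↔ 3*cnt = 7)) ∧ ((¬(6*cnt = 14 ∨ cnt ≠ 5)) → (16*cnt > 32 ↔ 6*cnt = 12))
The weakest precondition is ((6*cnt = 14 ∨ cnt ≠ 5) → (7*cnt > 17 ↔ 3*cnt = 7)) ∧ ((¬(6*cnt = 14 ∨ cnt ≠ 5)) → (16*cnt > 32 ↔ 6*cnt = 12)).
Check whether cnt = 5 implies it.
Countermodel: at the initial state cnt = 5, the precondition holds but the weakest precondition fails.
Answer: invalid


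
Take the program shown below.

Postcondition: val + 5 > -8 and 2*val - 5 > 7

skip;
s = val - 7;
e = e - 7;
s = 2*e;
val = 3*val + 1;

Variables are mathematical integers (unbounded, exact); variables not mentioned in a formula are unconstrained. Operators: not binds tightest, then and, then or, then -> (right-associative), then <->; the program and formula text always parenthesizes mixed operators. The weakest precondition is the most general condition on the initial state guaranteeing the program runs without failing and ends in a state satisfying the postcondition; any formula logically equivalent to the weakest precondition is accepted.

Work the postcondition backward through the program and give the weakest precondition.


Working backward. After the program, the postcondition val + 5 > -8 and 2*val - 5 > 7 must hold; in canonical form it is val > -13 and 2*val > 12.
Before val := 3*val + 1: 3*val > -14 and 6*val > 10
Before s := 2*e: 3*val > -14 and 6*val > 10
Before e := e - 7: 3*val > -14 and 6*val > 10
Before s := val - 7: 3*val > -14 and 6*val > 10
Before skip: 3*val > -14 and 6*val > 10
Answer: WP = 3*val > -14 and 6*val > 10


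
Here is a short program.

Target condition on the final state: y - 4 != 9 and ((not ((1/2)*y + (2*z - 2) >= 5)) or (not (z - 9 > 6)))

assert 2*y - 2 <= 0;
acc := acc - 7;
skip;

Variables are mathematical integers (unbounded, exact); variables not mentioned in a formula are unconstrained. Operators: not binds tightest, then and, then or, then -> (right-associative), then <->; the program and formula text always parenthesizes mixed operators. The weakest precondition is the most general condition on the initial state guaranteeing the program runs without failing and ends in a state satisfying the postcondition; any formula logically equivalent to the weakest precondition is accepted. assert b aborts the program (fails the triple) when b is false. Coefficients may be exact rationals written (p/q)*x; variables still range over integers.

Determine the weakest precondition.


Working backward. After the program, the postcondition y - 4 != 9 and ((not ((1/2)*y + (2*z - 2) >= 5)) or (not (z - 9 > 6))) must hold; in canonical form it is y != 13 and ((not ((1/2)*y + 2*z >= 7)) or (not (z > 15))).
Before skip: y != 13 and ((not ((1/2)*y + 2*z >= 7)) or (not (z > 15)))
Before acc := acc - 7: y != 13 and ((not ((1/2)*y + 2*z >= 7)) or (not (z > 15)))
Before assert 2*y - 2 <= 0: 2*y <= 2 and y != 13 and ((not ((1/2)*y + 2*z >= 7)) or (not (z > 15)))
Answer: WP = 2*y <= 2 and y != 13 and ((not ((1/2)*y + 2*z >= 7)) or (not (z > 15)))


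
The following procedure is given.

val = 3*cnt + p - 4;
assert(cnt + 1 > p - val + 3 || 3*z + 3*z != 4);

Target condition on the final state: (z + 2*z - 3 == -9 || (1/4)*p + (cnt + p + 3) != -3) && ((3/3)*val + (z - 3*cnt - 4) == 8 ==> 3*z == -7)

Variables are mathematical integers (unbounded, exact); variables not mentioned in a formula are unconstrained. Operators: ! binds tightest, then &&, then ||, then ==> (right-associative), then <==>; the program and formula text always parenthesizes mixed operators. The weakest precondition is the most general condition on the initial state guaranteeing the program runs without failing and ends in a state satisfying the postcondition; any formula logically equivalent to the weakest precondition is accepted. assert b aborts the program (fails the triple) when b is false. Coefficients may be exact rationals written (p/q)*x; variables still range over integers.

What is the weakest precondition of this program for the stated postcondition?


Working backward. After the program, the postcondition (z + 2*z - 3 == -9 || (1/4)*p + (cnt + p + 3) != -3) && ((3/3)*val + (z - 3*cnt - 4) == 8 ==> 3*z == -7) must hold; in canonical form it is (3*z == -6 || cnt + (5/4)*p != -6) && (val + z == 3*cnt + 12 ==> 3*z == -7).
Before assert cnt + 1 > p - val + 3 || 3*z + 3*z != 4: (cnt + val > p + 2 || 6*z != 4) && (3*z == -6 || cnt + (5/4)*p != -6) && (val + z == 3*cnt + 12 ==> 3*z == -7)
Before val := 3*cnt + p - 4: (4*cnt > 6 || 6*z != 4) && (3*z == -6 || cnt + (5/4)*p != -6) && (p + z == 16 ==> 3*z == -7)
Answer: WP = (4*cnt > 6 || 6*z != 4) && (3*z == -6 || cnt + (5/4)*p != -6) && (p + z == 16 ==> 3*z == -7)


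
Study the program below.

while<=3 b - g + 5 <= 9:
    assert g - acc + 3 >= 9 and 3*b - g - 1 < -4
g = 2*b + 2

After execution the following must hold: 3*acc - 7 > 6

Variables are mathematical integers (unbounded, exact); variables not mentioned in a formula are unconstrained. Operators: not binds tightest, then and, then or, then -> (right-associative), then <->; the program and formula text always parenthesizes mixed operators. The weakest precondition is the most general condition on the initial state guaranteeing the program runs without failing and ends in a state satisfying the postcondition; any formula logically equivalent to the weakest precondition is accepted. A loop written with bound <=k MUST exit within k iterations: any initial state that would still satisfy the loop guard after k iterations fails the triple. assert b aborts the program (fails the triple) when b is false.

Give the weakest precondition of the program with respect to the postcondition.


Working backward. After the program, the postcondition 3*acc - 7 > 6 must hold; in canonical form it is 3*acc > 13.
Before g := 2*b + 2: 3*acc > 13
Before the loop (bound <=3), unroll the exhaustion recursion (WP_0 = exit-now case; WP_j = one more guarded iteration, up to j = 3):
  WP_0: (not (b <= g + 4)) and 3*acc > 13
  WP_1: (b <= g + 4 -> (g >= acc + 6 and 3*b < g - 3 and (not (b <= g + 4)) and 3*acc > 13)) and ((not (b <= g + 4)) -> 3*acc > 13)
  WP_2: (b <= g + 4 -> (g >= acc + 6 and 3*b < g - 3 and (b <= g + 4 -> (g >= acc + 6 and 3*b < g - 3 and (not (b <= g + 4)) and 3*acc > 13)) and ((not (b <= g + 4)) -> 3*acc > 13))) and ((not (b <= g + 4)) -> 3*acc > 13)
  WP_3: (b <= g + 4 -> (g >= acc + 6 and 3*b < g - 3 and (b <= g + 4 -> (g >= acc + 6 and 3*b < g - 3 and (b <= g + 4 -> (g >= acc + 6 and 3*b < g - 3 and (not (b <= g + 4)) and 3*acc > 13)) and ((not (b <= g + 4)) -> 3*acc > 13))) and ((not (b <= g + 4)) -> 3*acc > 13))) and ((not (b <= g + 4)) -> 3*acc > 13)
So before the loop: (b <= g + 4 -> (g >= acc + 6 and 3*b < g - 3 and (b <= g + 4 -> (g >= acc + 6 and 3*b < g - 3 and (b <= g + 4 -> (g >= acc + 6 and 3*b < g - 3 and (not (b <= g + 4)) and 3*acc > 13)) and ((not (b <= g + 4)) -> 3*acc > 13))) and ((not (b <= g + 4)) -> 3*acc > 13))) and ((not (b <= g + 4)) -> 3*acc > 13)
Answer: WP = (b <= g + 4 -> (g >= acc + 6 and 3*b < g - 3 and (b <= g + 4 -> (g >= acc + 6 and 3*b < g - 3 and (b <= g + 4 -> (g >= acc + 6 and 3*b < g - 3 and (not (b <= g + 4)) and 3*acc > 13)) and ((not (b <= g + 4)) -> 3*acc > 13))) and ((not (b <= g + 4)) -> 3*acc > 13))) and ((not (b <= g + 4)) -> 3*acc > 13)


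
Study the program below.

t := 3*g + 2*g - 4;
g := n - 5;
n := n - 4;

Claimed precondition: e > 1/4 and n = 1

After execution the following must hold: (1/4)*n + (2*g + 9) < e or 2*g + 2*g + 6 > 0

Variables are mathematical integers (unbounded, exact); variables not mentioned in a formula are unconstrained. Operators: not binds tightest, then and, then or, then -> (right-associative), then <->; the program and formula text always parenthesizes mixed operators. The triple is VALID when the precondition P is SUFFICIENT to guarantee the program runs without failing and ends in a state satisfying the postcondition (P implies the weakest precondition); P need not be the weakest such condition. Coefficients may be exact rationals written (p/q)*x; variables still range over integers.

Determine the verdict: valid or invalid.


Working backward. After the program, the postcondition (1/4)*n + (2*g + 9) < e or 2*g + 2*g + 6 > 0 must hold; in canonical form it is 2*g + (1/4)*n < e - 9 or 4*g > -6.
Before n := n - 4: 2*g + (1/4)*n < e - 8 or 4*g > -6
Before g := n - 5: (9/4)*n < e + 2 or 4*n > 14
Before t := 3*g + 2*g - 4: (9/4)*n < e + 2 or 4*n > 14
The weakest precondition is (9/4)*n < e + 2 or 4*n > 14.
Check whether e > 1/4 and n = 1 implies it.
Every state satisfying the precondition satisfies the weakest precondition: the implication holds.
Answer: valid


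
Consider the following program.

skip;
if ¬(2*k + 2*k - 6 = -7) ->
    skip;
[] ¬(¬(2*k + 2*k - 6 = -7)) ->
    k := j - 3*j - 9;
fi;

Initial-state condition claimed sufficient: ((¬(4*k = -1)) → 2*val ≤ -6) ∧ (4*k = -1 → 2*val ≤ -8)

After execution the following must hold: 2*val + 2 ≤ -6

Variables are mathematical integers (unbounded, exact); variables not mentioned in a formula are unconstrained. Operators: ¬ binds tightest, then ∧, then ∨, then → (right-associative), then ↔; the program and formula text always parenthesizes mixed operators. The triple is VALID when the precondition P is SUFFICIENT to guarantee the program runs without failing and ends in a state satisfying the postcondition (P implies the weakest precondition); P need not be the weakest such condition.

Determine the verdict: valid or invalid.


Working backward. After the program, the postcondition 2*val + 2 ≤ -6 must hold; in canonical form it is 2*val ≤ -8.
Then branch requires 2*val ≤ -8; else branch requires 2*val ≤ -8.
Before the if: ((¬(4*k = -1)) → 2*val ≤ -8) ∧ (4*k = -1 → 2*val ≤ -8)
Before skip: ((¬(4*k = -1)) → 2*val ≤ -8) ∧ (4*k = -1 → 2*val ≤ -8)
The weakest precondition is ((¬(4*k = -1)) → 2*val ≤ -8) ∧ (4*k = -1 → 2*val ≤ -8).
Check whether ((¬(4*k = -1)) → 2*val ≤ -6) ∧ (4*k = -1 → 2*val ≤ -8) implies it.
Countermodel: at the initial state k = 0, val = -3, the precondition holds but the weakest precondition fails.
Answer: invalid


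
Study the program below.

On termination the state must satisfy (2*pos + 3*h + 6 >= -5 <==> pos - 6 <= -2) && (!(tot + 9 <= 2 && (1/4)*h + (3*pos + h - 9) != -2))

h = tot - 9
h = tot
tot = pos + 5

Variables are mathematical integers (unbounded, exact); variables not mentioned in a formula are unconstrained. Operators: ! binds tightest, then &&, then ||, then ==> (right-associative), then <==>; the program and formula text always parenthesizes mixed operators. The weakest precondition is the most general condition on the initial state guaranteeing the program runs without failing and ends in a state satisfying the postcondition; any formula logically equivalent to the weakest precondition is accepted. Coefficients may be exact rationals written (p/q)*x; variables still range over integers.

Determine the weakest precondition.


Working backward. After the program, the postcondition (2*pos + 3*h + 6 >= -5 <==> pos - 6 <= -2) && (!(tot + 9 <= 2 && (1/4)*h + (3*pos + h - 9) != -2)) must hold; in canonical form it is (3*h + 2*pos >= -11 <==> pos <= 4) && (!(tot <= -7 && (5/4)*h + 3*pos != 7)).
Before tot := pos + 5: (3*h + 2*pos >= -11 <==> pos <= 4) && (!(pos <= -12 && (5/4)*h + 3*pos != 7))
Before h := tot: (2*pos + 3*tot >= -11 <==> pos <= 4) && (!(pos <= -12 && 3*pos + (5/4)*tot != 7))
Before h := tot - 9: (2*pos + 3*tot >= -11 <==> pos <= 4) && (!(pos <= -12 && 3*pos + (5/4)*tot != 7))
Answer: WP = (2*pos + 3*tot >= -11 <==> pos <= 4) && (!(pos <= -12 && 3*pos + (5/4)*tot != 7))


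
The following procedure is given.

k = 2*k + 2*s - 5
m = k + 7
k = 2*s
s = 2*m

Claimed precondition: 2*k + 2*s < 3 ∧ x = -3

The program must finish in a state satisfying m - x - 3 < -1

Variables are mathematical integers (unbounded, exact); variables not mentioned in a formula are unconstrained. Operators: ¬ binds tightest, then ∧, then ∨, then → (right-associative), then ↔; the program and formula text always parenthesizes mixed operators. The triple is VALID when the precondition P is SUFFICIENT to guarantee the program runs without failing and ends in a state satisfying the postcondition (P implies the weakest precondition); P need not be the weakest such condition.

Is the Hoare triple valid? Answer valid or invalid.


Working backward. After the program, the postcondition m - x - 3 < -1 must hold; in canonical form it is m < x + 2.
Before s := 2*m: m < x + 2
Before k := 2*s: m < x + 2
Before m := k + 7: k < x - 5
Before k := 2*k + 2*s - 5: 2*k + 2*s < x
The weakest precondition is 2*k + 2*s < x.
Check whether 2*k + 2*s < 3 ∧ x = -3 implies it.
Countermodel: at the initial state k = 0, s = 0, x = -3, the precondition holds but the weakest precondition fails.
Answer: invalid


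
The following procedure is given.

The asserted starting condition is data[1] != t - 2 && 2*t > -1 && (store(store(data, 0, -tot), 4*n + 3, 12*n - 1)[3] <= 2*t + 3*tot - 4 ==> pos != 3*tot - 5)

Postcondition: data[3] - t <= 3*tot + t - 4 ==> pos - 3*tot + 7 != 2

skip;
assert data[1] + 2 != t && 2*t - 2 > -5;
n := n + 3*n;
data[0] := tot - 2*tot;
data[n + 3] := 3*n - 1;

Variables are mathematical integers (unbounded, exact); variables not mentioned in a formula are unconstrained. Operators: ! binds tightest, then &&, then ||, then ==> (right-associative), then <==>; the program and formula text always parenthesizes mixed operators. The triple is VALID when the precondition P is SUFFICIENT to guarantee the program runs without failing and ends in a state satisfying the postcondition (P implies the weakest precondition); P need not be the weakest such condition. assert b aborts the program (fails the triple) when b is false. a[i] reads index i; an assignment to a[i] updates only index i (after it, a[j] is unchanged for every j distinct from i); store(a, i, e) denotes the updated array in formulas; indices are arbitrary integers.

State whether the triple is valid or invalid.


Working backward. After the program, the postcondition data[3] - t <= 3*tot + t - 4 ==> pos - 3*tot + 7 != 2 must hold; in canonical form it is data[3] <= 2*t + 3*tot - 4 ==> pos != 3*tot - 5.
Before data[n + 3] := 3*n - 1: store(data, n + 3, 3*n - 1)[3] <= 2*t + 3*tot - 4 ==> pos != 3*tot - 5
Before data[0] := tot - 2*tot: store(store(data, 0, -tot), n + 3, 3*n - 1)[3] <= 2*t + 3*tot - 4 ==> pos != 3*tot - 5
Before n := n + 3*n: store(store(data, 0, -tot), 4*n + 3, 12*n - 1)[3] <= 2*t + 3*tot - 4 ==> pos != 3*tot - 5
Before assert data[1] + 2 != t && 2*t - 2 > -5: data[1] != t - 2 && 2*t > -3 && (store(store(data, 0, -tot), 4*n + 3, 12*n - 1)[3] <= 2*t + 3*tot - 4 ==> pos != 3*tot - 5)
Before skip: data[1] != t - 2 && 2*t > -3 && (store(store(data, 0, -tot), 4*n + 3, 12*n - 1)[3] <= 2*t + 3*tot - 4 ==> pos != 3*tot - 5)
The weakest precondition is data[1] != t - 2 && 2*t > -3 && (store(store(data, 0, -tot), 4*n + 3, 12*n - 1)[3] <= 2*t + 3*tot - 4 ==> pos != 3*tot - 5).
Check whether data[1] != t - 2 && 2*t > -1 && (store(store(data, 0, -tot), 4*n + 3, 12*n - 1)[3] <= 2*t + 3*tot - 4 ==> pos != 3*tot - 5) implies it.
Every state satisfying the precondition satisfies the weakest precondition: the implication holds.
Answer: valid


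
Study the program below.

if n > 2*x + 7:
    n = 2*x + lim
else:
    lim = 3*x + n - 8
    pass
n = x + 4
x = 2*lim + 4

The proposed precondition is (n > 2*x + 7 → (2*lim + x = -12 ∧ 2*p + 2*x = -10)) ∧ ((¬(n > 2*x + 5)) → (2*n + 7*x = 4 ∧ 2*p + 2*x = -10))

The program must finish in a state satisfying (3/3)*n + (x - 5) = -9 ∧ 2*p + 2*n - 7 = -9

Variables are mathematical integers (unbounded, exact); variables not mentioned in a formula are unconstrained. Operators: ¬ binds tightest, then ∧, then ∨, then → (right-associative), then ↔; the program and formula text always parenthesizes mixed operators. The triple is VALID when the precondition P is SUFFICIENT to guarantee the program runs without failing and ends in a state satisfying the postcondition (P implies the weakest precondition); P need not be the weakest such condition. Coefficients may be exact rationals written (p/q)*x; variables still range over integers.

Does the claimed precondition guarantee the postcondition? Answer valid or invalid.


Working backward. After the program, the postcondition (3/3)*n + (x - 5) = -9 ∧ 2*p + 2*n - 7 = -9 must hold; in canonical form it is n + x = -4 ∧ 2*n + 2*p = -2.
Before x := 2*lim + 4: 2*lim + n = -8 ∧ 2*n + 2*p = -2
Before n := x + 4: 2*lim + x = -12 ∧ 2*p + 2*x = -10
Then branch requires 2*lim + x = -12 ∧ 2*p + 2*x = -10; else branch requires 2*n + 7*x = 4 ∧ 2*p + 2*x = -10.
Before the if: (n > 2*x + 7 → (2*lim + x = -12 ∧ 2*p + 2*x = -10)) ∧ ((¬(n > 2*x + 7)) → (2*n + 7*x = 4 ∧ 2*p + 2*x = -10))
The weakest precondition is (n > 2*x + 7 → (2*lim + x = -12 ∧ 2*p + 2*x = -10)) ∧ ((¬(n > 2*x + 7)) → (2*n + 7*x = 4 ∧ 2*p + 2*x = -10)).
Check whether (n > 2*x + 7 → (2*lim + x = -12 ∧ 2*p + 2*x = -10)) ∧ ((¬(n > 2*x + 5)) → (2*n + 7*x = 4 ∧ 2*p + 2*x = -10)) implies it.
Countermodel: at the initial state lim = 0, n = 5, p = -5, x = -1, the precondition holds but the weakest precondition fails.
Answer: invalid


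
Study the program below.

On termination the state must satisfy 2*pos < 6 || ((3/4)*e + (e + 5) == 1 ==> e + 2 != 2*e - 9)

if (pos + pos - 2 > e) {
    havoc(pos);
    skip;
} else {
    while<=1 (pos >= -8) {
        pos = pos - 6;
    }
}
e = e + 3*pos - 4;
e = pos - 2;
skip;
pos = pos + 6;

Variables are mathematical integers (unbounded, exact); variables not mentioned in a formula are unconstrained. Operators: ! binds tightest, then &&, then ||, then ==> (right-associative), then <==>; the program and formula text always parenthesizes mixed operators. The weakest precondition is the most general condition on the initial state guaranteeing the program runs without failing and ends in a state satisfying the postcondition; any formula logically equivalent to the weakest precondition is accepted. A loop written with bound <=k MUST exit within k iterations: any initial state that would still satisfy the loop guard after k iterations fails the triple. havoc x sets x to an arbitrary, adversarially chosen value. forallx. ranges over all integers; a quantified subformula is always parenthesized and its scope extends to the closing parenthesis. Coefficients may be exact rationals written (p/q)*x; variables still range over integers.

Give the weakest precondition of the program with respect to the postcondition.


Working backward. After the program, the postcondition 2*pos < 6 || ((3/4)*e + (e + 5) == 1 ==> e + 2 != 2*e - 9) must hold; in canonical form it is 2*pos < 6 || ((7/4)*e == -4 ==> e != 11).
Before pos := pos + 6: 2*pos < -6 || ((7/4)*e == -4 ==> e != 11)
Before skip: 2*pos < -6 || ((7/4)*e == -4 ==> e != 11)
Before e := pos - 2: 2*pos < -6 || ((7/4)*pos == -1/2 ==> pos != 13)
Before e := e + 3*pos - 4: 2*pos < -6 || ((7/4)*pos == -1/2 ==> pos != 13)
Then branch requires forall pos_1. (2*pos_1 < -6 || ((7/4)*pos_1 == -1/2 ==> pos_1 != 13)); else branch requires (pos >= -8 ==> ((!(pos >= -2)) && (2*pos < 6 || ((7/4)*pos == 10 ==> pos != 19)))) && ((!(pos >= -8)) ==> (2*pos < -6 || ((7/4)*pos == -1/2 ==> pos != 13))).
Before the if: (2*pos > e + 2 ==> (forall pos_1. (2*pos_1 < -6 || ((7/4)*pos_1 == -1/2 ==> pos_1 != 13)))) && ((!(2*pos > e + 2)) ==> ((pos >= -8 ==> ((!(pos >= -2)) && (2*pos < 6 || ((7/4)*pos == 10 ==> pos != 19)))) && ((!(pos >= -8)) ==> (2*pos < -6 || ((7/4)*pos == -1/2 ==> pos != 13)))))
Answer: WP = (2*pos > e + 2 ==> (forall pos_1. (2*pos_1 < -6 || ((7/4)*pos_1 == -1/2 ==> pos_1 != 13)))) && ((!(2*pos > e + 2)) ==> ((pos >= -8 ==> ((!(pos >= -2)) && (2*pos < 6 || ((7/4)*pos == 10 ==> pos != 19)))) && ((!(pos >= -8)) ==> (2*pos < -6 || ((7/4)*pos == -1/2 ==> pos != 13)))))


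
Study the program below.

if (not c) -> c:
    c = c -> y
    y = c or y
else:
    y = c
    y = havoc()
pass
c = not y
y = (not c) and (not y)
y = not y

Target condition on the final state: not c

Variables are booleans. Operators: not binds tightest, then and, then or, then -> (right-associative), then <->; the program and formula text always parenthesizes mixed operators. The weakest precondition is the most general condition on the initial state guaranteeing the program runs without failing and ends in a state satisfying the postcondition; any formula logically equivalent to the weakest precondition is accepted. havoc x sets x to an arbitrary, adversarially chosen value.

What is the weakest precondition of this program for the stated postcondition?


Working backward. After the program, not c must hold.
Before y := not y: not c
Before y := (not c) and (not y): not c
Before c := not y: y
Before skip: y
Then branch requires (c -> y) or y; else branch requires false.
Before the if: (((not c) -> c) -> ((c -> y) or y)) and ((not c) -> c)
Answer: WP = (((not c) -> c) -> ((c -> y) or y)) and ((not c) -> c)


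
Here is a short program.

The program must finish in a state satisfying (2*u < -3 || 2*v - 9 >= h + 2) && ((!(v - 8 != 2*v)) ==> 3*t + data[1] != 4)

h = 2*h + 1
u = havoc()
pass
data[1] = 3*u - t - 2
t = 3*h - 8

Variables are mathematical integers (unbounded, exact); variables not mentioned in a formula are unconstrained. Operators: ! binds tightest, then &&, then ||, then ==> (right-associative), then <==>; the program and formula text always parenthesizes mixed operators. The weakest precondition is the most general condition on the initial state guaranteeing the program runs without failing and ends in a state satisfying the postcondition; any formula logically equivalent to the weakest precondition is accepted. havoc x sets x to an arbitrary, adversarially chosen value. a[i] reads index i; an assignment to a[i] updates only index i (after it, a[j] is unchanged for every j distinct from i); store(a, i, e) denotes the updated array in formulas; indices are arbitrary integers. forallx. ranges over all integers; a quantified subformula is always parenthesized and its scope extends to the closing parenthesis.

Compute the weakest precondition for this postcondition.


Working backward. After the program, the postcondition (2*u < -3 || 2*v - 9 >= h + 2) && ((!(v - 8 != 2*v)) ==> 3*t + data[1] != 4) must hold; in canonical form it is (2*u < -3 || 2*v >= h + 11) && ((!(v != -8)) ==> data[1] + 3*t != 4).
Before t := 3*h - 8: (2*u < -3 || 2*v >= h + 11) && ((!(v != -8)) ==> data[1] + 9*h != 28)
Before data[1] := 3*u - t - 2: (2*u < -3 || 2*v >= h + 11) && ((!(v != -8)) ==> 9*h + 3*u != t + 30)
Before skip: (2*u < -3 || 2*v >= h + 11) && ((!(v != -8)) ==> 9*h + 3*u != t + 30)
Before havoc u: forall u_1. ((2*u_1 < -3 || 2*v >= h + 11) && ((!(v != -8)) ==> 9*h + 3*u_1 != t + 30))
Before h := 2*h + 1: forall u_1. ((2*u_1 < -3 || 2*v >= 2*h + 12) && ((!(v != -8)) ==> 18*h + 3*u_1 != t + 21))
Answer: WP = forall u_1. ((2*u_1 < -3 || 2*v >= 2*h + 12) && ((!(v != -8)) ==> 18*h + 3*u_1 != t + 21))


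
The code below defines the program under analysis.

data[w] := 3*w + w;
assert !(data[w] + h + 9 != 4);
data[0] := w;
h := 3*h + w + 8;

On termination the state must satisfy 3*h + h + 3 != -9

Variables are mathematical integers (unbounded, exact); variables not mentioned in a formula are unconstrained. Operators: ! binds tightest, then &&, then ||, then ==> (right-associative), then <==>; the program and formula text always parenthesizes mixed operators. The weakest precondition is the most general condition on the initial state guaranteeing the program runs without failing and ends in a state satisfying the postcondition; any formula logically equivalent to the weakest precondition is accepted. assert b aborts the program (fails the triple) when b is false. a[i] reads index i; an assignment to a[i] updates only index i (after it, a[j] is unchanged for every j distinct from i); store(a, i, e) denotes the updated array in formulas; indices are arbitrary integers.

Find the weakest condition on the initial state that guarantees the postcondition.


Working backward. After the program, the postcondition 3*h + h + 3 != -9 must hold; in canonical form it is 4*h != -12.
Before h := 3*h + w + 8: 12*h + 4*w != -44
Before data[0] := w: 12*h + 4*w != -44
Before assert !(data[w] + h + 9 != 4): (!(data[w] + h != -5)) && 12*h + 4*w != -44
Before data[w] := 3*w + w: (!(store(data, w, 4*w)[w] + h != -5)) && 12*h + 4*w != -44
Answer: WP = (!(store(data, w, 4*w)[w] + h != -5)) && 12*h + 4*w != -44


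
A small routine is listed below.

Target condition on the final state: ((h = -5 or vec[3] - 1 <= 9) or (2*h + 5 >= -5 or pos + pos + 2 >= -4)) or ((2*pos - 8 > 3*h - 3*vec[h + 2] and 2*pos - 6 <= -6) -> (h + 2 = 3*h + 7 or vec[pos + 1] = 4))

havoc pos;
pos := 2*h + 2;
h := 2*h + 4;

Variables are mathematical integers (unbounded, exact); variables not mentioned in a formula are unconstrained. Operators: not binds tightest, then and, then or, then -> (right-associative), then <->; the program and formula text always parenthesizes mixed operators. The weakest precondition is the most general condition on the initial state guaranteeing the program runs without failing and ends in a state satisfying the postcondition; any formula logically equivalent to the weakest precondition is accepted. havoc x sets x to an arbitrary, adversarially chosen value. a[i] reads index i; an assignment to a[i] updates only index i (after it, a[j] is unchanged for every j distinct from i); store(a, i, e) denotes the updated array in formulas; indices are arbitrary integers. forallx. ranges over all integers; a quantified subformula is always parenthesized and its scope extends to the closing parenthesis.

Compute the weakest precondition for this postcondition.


Working backward. After the program, the postcondition ((h = -5 or vec[3] - 1 <= 9) or (2*h + 5 >= -5 or pos + pos + 2 >= -4)) or ((2*pos - 8 > 3*h - 3*vec[h + 2] and 2*pos - 6 <= -6) -> (h + 2 = 3*h + 7 or vec[pos + 1] = 4)) must hold; in canonical form it is h = -5 or vec[3] <= 10 or 2*h >= -10 or 2*pos >= -6 or ((3*vec[h + 2] + 2*pos > 3*h + 8 and 2*pos <= 0) -> (2*h = -5 or vec[pos + 1] = 4)).
Before h := 2*h + 4: 2*h = -9 or vec[3] <= 10 or 4*h >= -18 or 2*pos >= -6 or ((3*vec[2*h + 6] + 2*pos > 6*h + 20 and 2*pos <= 0) -> (4*h = -13 or vec[pos + 1] = 4))
Before pos := 2*h + 2: 2*h = -9 or vec[3] <= 10 or 4*h >= -18 or 4*h >= -10 or ((3*vec[2*h + 6] > 2*h + 16 and 4*h <= -4) -> (4*h = -13 or vec[2*h + 3] = 4))
Before havoc pos: 2*h = -9 or vec[3] <= 10 or 4*h >= -18 or 4*h >= -10 or ((3*vec[2*h + 6] > 2*h + 16 and 4*h <= -4) -> (4*h = -13 or vec[2*h + 3] = 4))
Answer: WP = 2*h = -9 or vec[3] <= 10 or 4*h >= -18 or 4*h >= -10 or ((3*vec[2*h + 6] > 2*h + 16 and 4*h <= -4) -> (4*h = -13 or vec[2*h + 3] = 4))


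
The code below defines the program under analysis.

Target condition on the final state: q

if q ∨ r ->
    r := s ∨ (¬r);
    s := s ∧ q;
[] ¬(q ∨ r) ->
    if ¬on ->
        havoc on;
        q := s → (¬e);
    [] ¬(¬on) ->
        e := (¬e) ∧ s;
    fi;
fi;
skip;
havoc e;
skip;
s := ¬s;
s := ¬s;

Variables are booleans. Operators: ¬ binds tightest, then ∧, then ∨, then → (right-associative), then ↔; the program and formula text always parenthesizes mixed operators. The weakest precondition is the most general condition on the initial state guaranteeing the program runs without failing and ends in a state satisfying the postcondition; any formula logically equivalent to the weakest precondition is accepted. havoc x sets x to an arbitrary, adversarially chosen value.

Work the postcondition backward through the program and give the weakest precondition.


Working backward. After the program, q must hold.
Before s := ¬s: q
Before s := ¬s: q
Before skip: q
Before havoc e: q
Before skip: q
Then branch requires q; else branch requires ((¬on) → (s → (¬e))) ∧ (on → q).
Before the if: ((q ∨ r) → q) ∧ ((¬(q ∨ r)) → (((¬on) → (s → (¬e))) ∧ (on → q)))
Answer: WP = ((q ∨ r) → q) ∧ ((¬(q ∨ r)) → (((¬on) → (s → (¬e))) ∧ (on → q)))


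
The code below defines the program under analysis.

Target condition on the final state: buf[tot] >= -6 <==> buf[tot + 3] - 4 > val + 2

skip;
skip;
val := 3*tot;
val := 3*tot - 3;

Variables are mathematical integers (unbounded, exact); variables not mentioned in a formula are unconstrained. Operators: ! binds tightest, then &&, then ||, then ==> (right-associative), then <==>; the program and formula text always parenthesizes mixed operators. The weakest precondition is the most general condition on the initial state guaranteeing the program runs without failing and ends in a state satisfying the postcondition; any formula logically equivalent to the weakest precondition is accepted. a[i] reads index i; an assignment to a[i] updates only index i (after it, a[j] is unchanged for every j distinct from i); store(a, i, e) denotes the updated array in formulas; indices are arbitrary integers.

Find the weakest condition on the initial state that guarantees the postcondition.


Working backward. After the program, the postcondition buf[tot] >= -6 <==> buf[tot + 3] - 4 > val + 2 must hold; in canonical form it is buf[tot] >= -6 <==> buf[tot + 3] > val + 6.
Before val := 3*tot - 3: buf[tot] >= -6 <==> buf[tot + 3] > 3*tot + 3
Before val := 3*tot: buf[tot] >= -6 <==> buf[tot + 3] > 3*tot + 3
Before skip: buf[tot] >= -6 <==> buf[tot + 3] > 3*tot + 3
Before skip: buf[tot] >= -6 <==> buf[tot + 3] > 3*tot + 3
Answer: WP = buf[tot] >= -6 <==> buf[tot + 3] > 3*tot + 3


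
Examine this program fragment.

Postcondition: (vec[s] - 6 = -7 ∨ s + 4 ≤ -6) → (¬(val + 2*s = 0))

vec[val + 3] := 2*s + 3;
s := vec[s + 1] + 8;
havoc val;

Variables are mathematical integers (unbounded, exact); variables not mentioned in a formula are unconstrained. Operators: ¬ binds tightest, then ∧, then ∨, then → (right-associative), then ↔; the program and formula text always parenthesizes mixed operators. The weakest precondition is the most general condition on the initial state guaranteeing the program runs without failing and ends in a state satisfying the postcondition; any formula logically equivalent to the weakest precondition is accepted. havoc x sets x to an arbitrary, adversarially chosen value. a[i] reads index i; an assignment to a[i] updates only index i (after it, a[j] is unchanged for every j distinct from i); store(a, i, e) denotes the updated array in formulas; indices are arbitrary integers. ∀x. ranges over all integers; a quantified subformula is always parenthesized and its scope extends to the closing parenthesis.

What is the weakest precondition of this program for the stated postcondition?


Working backward. After the program, the postcondition (vec[s] - 6 = -7 ∨ s + 4 ≤ -6) → (¬(val + 2*s = 0)) must hold; in canonical form it is (vec[s] = -1 ∨ s ≤ -10) → (¬(2*s + val = 0)).
Before havoc val: ∀val_1. ((vec[s] = -1 ∨ s ≤ -10) → (¬(2*s + val_1 = 0)))
Before s := vec[s + 1] + 8: ∀val_1. ((vec[vec[s + 1] + 8] = -1 ∨ vec[s + 1] ≤ -18) → (¬(2*vec[s + 1] + val_1 = -16)))
Before vec[val + 3] := 2*s + 3: ∀val_1. ((store(vec, val + 3, 2*s + 3)[store(vec, val + 3, 2*s + 3)[s + 1] + 8] = -1 ∨ store(vec, val + 3, 2*s + 3)[s + 1] ≤ -18) → (¬(2*store(vec, val + 3, 2*s + 3)[s + 1] + val_1 = -16)))
Answer: WP = ∀val_1. ((store(vec, val + 3, 2*s + 3)[store(vec, val + 3, 2*s + 3)[s + 1] + 8] = -1 ∨ store(vec, val + 3, 2*s + 3)[s + 1] ≤ -18) → (¬(2*store(vec, val + 3, 2*s + 3)[s + 1] + val_1 = -16)))


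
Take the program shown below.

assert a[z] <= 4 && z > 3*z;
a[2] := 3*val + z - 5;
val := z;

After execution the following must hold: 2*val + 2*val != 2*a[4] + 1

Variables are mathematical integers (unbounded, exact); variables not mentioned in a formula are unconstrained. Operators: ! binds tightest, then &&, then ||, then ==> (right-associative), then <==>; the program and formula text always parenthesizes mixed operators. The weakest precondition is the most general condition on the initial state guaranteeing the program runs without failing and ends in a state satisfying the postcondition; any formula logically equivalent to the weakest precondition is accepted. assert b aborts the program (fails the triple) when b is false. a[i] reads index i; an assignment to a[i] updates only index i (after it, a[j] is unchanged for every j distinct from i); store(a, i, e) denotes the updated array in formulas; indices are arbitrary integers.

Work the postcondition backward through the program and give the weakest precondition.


Working backward. After the program, the postcondition 2*val + 2*val != 2*a[4] + 1 must hold; in canonical form it is 4*val != 2*a[4] + 1.
Before val := z: 4*z != 2*a[4] + 1
Before a[2] := 3*val + z - 5: 4*z != 2*a[4] + 1
Before assert a[z] <= 4 && z > 3*z: a[z] <= 4 && 2*z < 0 && 4*z != 2*a[4] + 1
Answer: WP = a[z] <= 4 && 2*z < 0 && 4*z != 2*a[4] + 1


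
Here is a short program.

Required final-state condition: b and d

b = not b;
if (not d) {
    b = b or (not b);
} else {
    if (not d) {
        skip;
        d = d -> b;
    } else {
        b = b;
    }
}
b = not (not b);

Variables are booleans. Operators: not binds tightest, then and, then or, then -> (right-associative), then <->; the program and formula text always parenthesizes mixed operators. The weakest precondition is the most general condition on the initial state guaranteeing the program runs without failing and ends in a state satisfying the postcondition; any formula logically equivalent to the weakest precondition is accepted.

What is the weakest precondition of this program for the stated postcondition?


Working backward. After the program, b and d must hold.
Before b := not (not b): b and d
Then branch requires d; else branch requires ((not d) -> (b and (d -> b))) and (d -> (b and d)).
Before the if: ((not d) -> d) and (d -> (((not d) -> (b and (d -> b))) and (d -> (b and d))))
Before b := not b: ((not d) -> d) and (d -> (((not d) -> ((not b) and (d -> (not b)))) and (d -> ((not b) and d))))
Answer: WP = ((not d) -> d) and (d -> (((not d) -> ((not b) and (d -> (not b)))) and (d -> ((not b) and d))))


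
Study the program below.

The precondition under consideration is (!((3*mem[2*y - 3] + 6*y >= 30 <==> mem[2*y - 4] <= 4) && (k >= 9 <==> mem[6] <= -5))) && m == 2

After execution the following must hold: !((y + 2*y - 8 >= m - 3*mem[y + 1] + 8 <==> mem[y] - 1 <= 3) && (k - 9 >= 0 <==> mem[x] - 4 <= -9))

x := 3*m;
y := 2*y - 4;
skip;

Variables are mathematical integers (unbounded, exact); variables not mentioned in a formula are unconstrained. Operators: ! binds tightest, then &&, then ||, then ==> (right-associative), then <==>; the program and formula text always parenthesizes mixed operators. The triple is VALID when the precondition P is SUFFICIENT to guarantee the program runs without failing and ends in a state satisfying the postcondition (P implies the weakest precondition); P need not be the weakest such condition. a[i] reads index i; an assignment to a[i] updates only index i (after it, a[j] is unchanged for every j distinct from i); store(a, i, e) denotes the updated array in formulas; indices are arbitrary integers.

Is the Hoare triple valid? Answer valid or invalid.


Working backward. After the program, the postcondition !((y + 2*y - 8 >= m - 3*mem[y + 1] + 8 <==> mem[y] - 1 <= 3) && (k - 9 >= 0 <==> mem[x] - 4 <= -9)) must hold; in canonical form it is !((3*mem[y + 1] + 3*y >= m + 16 <==> mem[y] <= 4) && (k >= 9 <==> mem[x] <= -5)).
Before skip: !((3*mem[y + 1] + 3*y >= m + 16 <==> mem[y] <= 4) && (k >= 9 <==> mem[x] <= -5))
Before y := 2*y - 4: !((3*mem[2*y - 3] + 6*y >= m + 28 <==> mem[2*y - 4] <= 4) && (k >= 9 <==> mem[x] <= -5))
Before x := 3*m: !((3*mem[2*y - 3] + 6*y >= m + 28 <==> mem[2*y - 4] <= 4) && (k >= 9 <==> mem[3*m] <= -5))
The weakest precondition is !((3*mem[2*y - 3] + 6*y >= m + 28 <==> mem[2*y - 4] <= 4) && (k >= 9 <==> mem[3*m] <= -5)).
Check whether (!((3*mem[2*y - 3] + 6*y >= 30 <==> mem[2*y - 4] <= 4) && (k >= 9 <==> mem[6] <= -5))) && m == 2 implies it.
Every state satisfying the precondition satisfies the weakest precondition: the implication holds.
Answer: valid
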